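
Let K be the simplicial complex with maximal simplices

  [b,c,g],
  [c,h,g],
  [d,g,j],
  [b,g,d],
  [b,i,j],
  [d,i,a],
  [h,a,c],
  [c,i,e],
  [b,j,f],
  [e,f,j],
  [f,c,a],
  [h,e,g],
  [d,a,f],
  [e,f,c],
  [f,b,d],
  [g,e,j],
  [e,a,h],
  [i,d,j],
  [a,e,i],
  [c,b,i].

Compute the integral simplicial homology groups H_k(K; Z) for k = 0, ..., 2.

We work with the vertex ordering a < b < c < d < e < f < g < h < i < j. The simplices of K, each written with vertices in increasing order, are:

  0-simplices (10): a, b, c, d, e, f, g, h, i, j
  1-simplices (30): ac, ad, ae, af, ah, ai, bc, bd, bf, bg, bi, bj, ce, cf, cg, ch, ci, df, dg, di, dj, ef, eg, eh, ei, ej, fj, gh, gj, ij
  2-simplices (20): acf, ach, adf, adi, aeh, aei, bcg, bci, bdf, bdg, bfj, bij, cef, cei, cgh, dgj, dij, efj, egh, egj

so the chain groups are C_0 ≅ Z^10, C_1 ≅ Z^30, C_2 ≅ Z^20.

The boundary map ∂_1: C_1 → C_0 is given by ∂[p,q] = [q] − [p].
As a 10×30 matrix over Z this has rank 9, with invariant factors (1,1,1,1,1,1,1,1,1).

∂_2: C_2 → C_1 sends each 2-simplex [p,q,r] to [q,r] − [p,r] + [p,q]. For instance
  ∂aei = ei − ai + ae,
  ∂dgj = gj − dj + dg.
The 30×20 boundary matrix has rank 20 and Smith normal form diag(1,1,1,1,1,1,1,1,1,1,1,1,1,1,1,1,1,1,1,2).

From H_k ≅ ker(∂_k) / im(∂_{k+1}) we obtain:

  H_0: rank C_0 − rank ∂_1 = 10 − 9 = 1, and the invariant factors of ∂_1 are all 1, so H_0 = Z.
  H_1: rank ker ∂_1 − rank ∂_2 = (30 − 9) − 20 = 1, and ∂_2 has invariant factor 2 > 1, so H_1 = Z ⊕ Z_2.
  H_2: rank ker ∂_2 − rank ∂_3 = (20 − 20) − 0 = 0, and there is no ∂_3, so H_2 = 0.

As a check, the Euler characteristic is 10 − 30 + 20 = 0, which agrees with 1 − 1 + 0 = 0.

H_0 ≅ Z,  H_1 ≅ Z ⊕ Z_2,  H_2 = 0.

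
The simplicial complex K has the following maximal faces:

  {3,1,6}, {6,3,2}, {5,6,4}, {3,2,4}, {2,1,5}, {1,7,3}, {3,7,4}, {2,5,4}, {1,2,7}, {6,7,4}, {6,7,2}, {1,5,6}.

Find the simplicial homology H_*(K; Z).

We work with the vertex ordering 1 < 2 < 3 < 4 < 5 < 6 < 7. The simplices of K, each written with vertices in increasing order, are:

  0-simplices (7): [1], [2], [3], [4], [5], [6], [7]
  1-simplices (18): [1,2], [1,3], [1,5], [1,6], [1,7], [2,3], [2,4], [2,5], [2,6], [2,7], [3,4], [3,6], [3,7], [4,5], [4,6], [4,7], [5,6], [6,7]
  2-simplices (12): [1,2,5], [1,2,7], [1,3,6], [1,3,7], [1,5,6], [2,3,4], [2,3,6], [2,4,5], [2,6,7], [3,4,7], [4,5,6], [4,6,7]

Hence C_0 ≅ Z^7, C_1 ≅ Z^18, C_2 ≅ Z^12.

The boundary map ∂_1: C_1 → C_0 is given by ∂[p,q] = [q] − [p]. For instance
  ∂[3,4] = [4] − [3].
This gives a 7×18 integer matrix of rank 6; reducing to Smith normal form yields diagonal entries (1,1,1,1,1,1).

Boundary ∂_2: C_2 → C_1 maps a triangle to the signed sum of its edges. For instance
  ∂[3,4,7] = [4,7] − [3,7] + [3,4],
  ∂[1,2,5] = [2,5] − [1,5] + [1,2].
This gives a 18×12 integer matrix of rank 12; reducing to Smith normal form yields diagonal entries (1,1,1,1,1,1,1,1,1,1,1,2).

From H_k ≅ ker(∂_k) / im(∂_{k+1}) we obtain:

  H_0: rank C_0 − rank ∂_1 = 7 − 6 = 1, and the invariant factors of ∂_1 are all 1, so H_0 ≅ Z.
  H_1: rank ker ∂_1 − rank ∂_2 = (18 − 6) − 12 = 0, and ∂_2 has invariant factor 2 > 1, so H_1 ≅ Z/2.
  H_2: rank ker ∂_2 − rank ∂_3 = (12 − 12) − 0 = 0, and there is no ∂_3, so H_2 ≅ 0.

H_0 = Z,  H_1 = Z/2,  H_2 = 0.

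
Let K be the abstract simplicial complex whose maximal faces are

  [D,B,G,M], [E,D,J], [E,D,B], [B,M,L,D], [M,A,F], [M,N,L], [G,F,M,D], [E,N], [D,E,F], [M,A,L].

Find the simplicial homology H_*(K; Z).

H_0 = Z,  H_1 = Z,  H_2 = 0,  H_3 = 0.

Fix the vertex order A < B < D < E < F < G < J < L < M < N and write every simplex with vertices in increasing order. Then dim K = 3 and the simplices of K are:

  0-simplices (10): A, B, D, E, F, G, J, L, M, N
  1-simplices (23): AF, AL, AM, BD, BE, BG, BL, BM, DE, DF, DG, DJ, DL, DM, EF, EJ, EN, FG, FM, GM, LM, LN, MN
  2-simplices (16): AFM, ALM, BDE, BDG, BDL, BDM, BGM, BLM, DEF, DEJ, DFG, DFM, DGM, DLM, FGM, LMN
  3-simplices (3): BDGM, BDLM, DFGM

Hence C_0 ≅ Z^10, C_1 ≅ Z^23, C_2 ≅ Z^16, C_3 ≅ Z^3.

∂_1: C_1 → C_0 is given by ∂[p,q] = [q] − [p].
As a 10×23 matrix over Z this has rank 9, with invariant factors (1,1,1,1,1,1,1,1,1).

∂_2: C_2 → C_1 acts by ∂[p,q,r] = [q,r] − [p,r] + [p,q]. For instance
  ∂BGM = GM − BM + BG,
  ∂BDG = DG − BG + BD.
The 23×16 boundary matrix has rank 13 and Smith normal form diag(1,1,1,1,1,1,1,1,1,1,1,1,1).

Boundary ∂_3: C_3 → C_2 sends each 3-simplex σ to the alternating sum Σ_i (−1)^i (σ with its i-th vertex removed). For instance
  ∂BDLM = DLM − BLM + BDM − BDL,
  ∂DFGM = FGM − DGM + DFM − DFG.
As a 16×3 matrix over Z this has rank 3, with invariant factors (1,1,1).

From H_k ≅ ker(∂_k) / im(∂_{k+1}) we obtain:

  H_0: rank C_0 − rank ∂_1 = 10 − 9 = 1, and the invariant factors of ∂_1 are all 1, so H_0 = Z.
  H_1: rank ker ∂_1 − rank ∂_2 = (23 − 9) − 13 = 1, and the invariant factors of ∂_2 are all 1, so H_1 = Z.
  H_2: rank ker ∂_2 − rank ∂_3 = (16 − 13) − 3 = 0, and the invariant factors of ∂_3 are all 1, so H_2 = 0.
  H_3: rank ker ∂_3 − rank ∂_4 = (3 − 3) − 0 = 0, and there is no ∂_4, so H_3 = 0.

As a check, the Euler characteristic is 10 − 23 + 16 − 3 = 0, which agrees with 1 − 1 + 0 − 0 = 0.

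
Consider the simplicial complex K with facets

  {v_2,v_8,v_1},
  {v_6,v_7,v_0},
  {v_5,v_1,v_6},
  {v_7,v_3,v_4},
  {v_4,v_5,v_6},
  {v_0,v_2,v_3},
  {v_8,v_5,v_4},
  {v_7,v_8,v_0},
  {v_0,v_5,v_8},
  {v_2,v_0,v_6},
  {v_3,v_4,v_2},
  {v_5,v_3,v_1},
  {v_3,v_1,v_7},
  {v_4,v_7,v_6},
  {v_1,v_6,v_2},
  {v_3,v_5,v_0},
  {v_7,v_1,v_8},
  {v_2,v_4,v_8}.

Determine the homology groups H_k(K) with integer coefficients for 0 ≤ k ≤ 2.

We work with the vertex ordering v_0 < v_1 < v_2 < v_3 < v_4 < v_5 < v_6 < v_7 < v_8. The simplices of K, each written with vertices in increasing order, are:

  0-simplices (9): [v_0], [v_1], [v_2], [v_3], [v_4], [v_5], [v_6], [v_7], [v_8]
  1-simplices (27): (27 of them)
  2-simplices (18): (18 of them)

giving chain groups C_0 ≅ Z^9, C_1 ≅ Z^27, C_2 ≅ Z^18.

∂_1: C_1 → C_0 is given by ∂[p,q] = [q] − [p].
As a 9×27 matrix over Z this has rank 8, with invariant factors (1,1,1,1,1,1,1,1).

The boundary map ∂_2: C_2 → C_1 sends each 2-simplex [p,q,r] to [q,r] − [p,r] + [p,q]. For instance
  ∂[v_0,v_3,v_5] = [v_3,v_5] − [v_0,v_5] + [v_0,v_3],
  ∂[v_0,v_2,v_3] = [v_2,v_3] − [v_0,v_3] + [v_0,v_2].
This gives a 27×18 integer matrix of rank 17; reducing to Smith normal form yields diagonal entries (1,1,1,1,1,1,1,1,1,1,1,1,1,1,1,1,1).

From H_k ≅ ker(∂_k) / im(∂_{k+1}) we obtain:

  H_0: rank C_0 − rank ∂_1 = 9 − 8 = 1, and the invariant factors of ∂_1 are all 1, so H_0 = Z.
  H_1: rank ker ∂_1 − rank ∂_2 = (27 − 8) − 17 = 2, and the invariant factors of ∂_2 are all 1, so H_1 = Z^2.
  H_2: rank ker ∂_2 − rank ∂_3 = (18 − 17) − 0 = 1, and there is no ∂_3, so H_2 = Z.

(K is a triangulation of the torus T^2.)

H_0 = Z,  H_1 = Z^2,  H_2 = Z.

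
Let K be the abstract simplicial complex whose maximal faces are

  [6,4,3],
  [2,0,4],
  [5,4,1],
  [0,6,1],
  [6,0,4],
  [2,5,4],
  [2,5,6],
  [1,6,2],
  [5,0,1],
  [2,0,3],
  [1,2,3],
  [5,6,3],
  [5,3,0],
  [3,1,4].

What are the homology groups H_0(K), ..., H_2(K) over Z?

H_0 ≅ Z,  H_1 ≅ Z^2,  H_2 ≅ Z.

Fix the vertex order 0 < 1 < 2 < 3 < 4 < 5 < 6 and write every simplex with vertices in increasing order. Then dim K = 2 and the simplices of K are:

  0-simplices (7): [0], [1], [2], [3], [4], [5], [6]
  1-simplices (21): [0,1], [0,2], [0,3], [0,4], [0,5], [0,6], [1,2], [1,3], [1,4], [1,5], [1,6], [2,3], [2,4], [2,5], [2,6], [3,4], [3,5], [3,6], [4,5], [4,6], [5,6]
  2-simplices (14): [0,1,5], [0,1,6], [0,2,3], [0,2,4], [0,3,5], [0,4,6], [1,2,3], [1,2,6], [1,3,4], [1,4,5], [2,4,5], [2,5,6], [3,4,6], [3,5,6]

so the chain groups are C_0 ≅ Z^7, C_1 ≅ Z^21, C_2 ≅ Z^14.

∂_1: C_1 → C_0 sends each edge [p,q] (with p < q) to q − p. For instance
  ∂[1,4] = [4] − [1].
The resulting 7×21 matrix has rank 6, and its Smith normal form has invariant factors (1,1,1,1,1,1).

The boundary map ∂_2: C_2 → C_1 acts by ∂[p,q,r] = [q,r] − [p,r] + [p,q]. For instance
  ∂[1,4,5] = [4,5] − [1,5] + [1,4],
  ∂[2,5,6] = [5,6] − [2,6] + [2,5].
As a 21×14 matrix over Z this has rank 13, with invariant factors (1,1,1,1,1,1,1,1,1,1,1,1,1).

Now H_k = ker ∂_k / im ∂_{k+1}, so:

  H_0: rank C_0 − rank ∂_1 = 7 − 6 = 1, and the invariant factors of ∂_1 are all 1, so H_0 ≅ Z.
  H_1: rank ker ∂_1 − rank ∂_2 = (21 − 6) − 13 = 2, and the invariant factors of ∂_2 are all 1, so H_1 ≅ Z^2.
  H_2: rank ker ∂_2 − rank ∂_3 = (14 − 13) − 0 = 1, and there is no ∂_3, so H_2 ≅ Z.

As a check, the Euler characteristic is 7 − 21 + 14 = 0, which agrees with 1 − 2 + 1 = 0.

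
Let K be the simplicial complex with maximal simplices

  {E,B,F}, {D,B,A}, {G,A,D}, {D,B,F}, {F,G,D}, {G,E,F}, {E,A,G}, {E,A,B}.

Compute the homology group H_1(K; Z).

H_1 = 0.

Take the total order A < B < D < E < F < G on the vertex set. Then K (dimension 2) consists of the simplices:

  0-simplices (6): A, B, D, E, F, G
  1-simplices (12): AB, AD, AE, AG, BD, BE, BF, DF, DG, EF, EG, FG
  2-simplices (8): ABD, ABE, ADG, AEG, BDF, BEF, DFG, EFG

Hence C_0 ≅ Z^6, C_1 ≅ Z^12, C_2 ≅ Z^8.

∂_1: C_1 → C_0 maps an edge to its endpoints' difference, ∂[p,q] = q − p.
The resulting 6×12 matrix has rank 5, and its Smith normal form has invariant factors (1,1,1,1,1).

∂_2: C_2 → C_1 sends each 2-simplex [p,q,r] to [q,r] − [p,r] + [p,q]. For instance
  ∂BDF = DF − BF + BD,
  ∂ABE = BE − AE + AB.
This gives a 12×8 integer matrix of rank 7; reducing to Smith normal form yields diagonal entries (1,1,1,1,1,1,1).

Reading off H_k = ker ∂_k / im ∂_{k+1}:

  H_1: rank ker ∂_1 − rank ∂_2 = (12 − 5) − 7 = 0, and the invariant factors of ∂_2 are all 1, so H_1 = 0.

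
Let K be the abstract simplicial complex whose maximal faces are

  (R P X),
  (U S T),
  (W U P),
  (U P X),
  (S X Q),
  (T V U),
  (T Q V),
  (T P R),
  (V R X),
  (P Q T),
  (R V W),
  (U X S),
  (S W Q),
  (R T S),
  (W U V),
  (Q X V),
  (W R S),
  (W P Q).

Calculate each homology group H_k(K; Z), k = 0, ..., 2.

Order the vertices as P < Q < R < S < T < U < V < W < X. Listing each simplex with vertices in this order, K has dimension 2 with simplices:

  0-simplices (9): P, Q, R, S, T, U, V, W, X
  1-simplices (27): PQ, PR, PT, PU, PW, PX, QS, QT, QV, QW, QX, RS, RT, RV, RW, RX, ST, SU, SW, SX, TU, TV, UV, UW, UX, VW, VX
  2-simplices (18): PQT, PQW, PRT, PRX, PUW, PUX, QSW, QSX, QTV, QVX, RST, RSW, RVW, RVX, STU, SUX, TUV, UVW

giving chain groups C_0 ≅ Z^9, C_1 ≅ Z^27, C_2 ≅ Z^18.

Boundary ∂_1: C_1 → C_0 sends each edge [p,q] (with p < q) to q − p.
As a 9×27 matrix over Z this has rank 8, with invariant factors (1,1,1,1,1,1,1,1).

Boundary ∂_2: C_2 → C_1 sends each 2-simplex [p,q,r] to [q,r] − [p,r] + [p,q]. For instance
  ∂RST = ST − RT + RS,
  ∂QVX = VX − QX + QV.
The resulting 27×18 matrix has rank 17, and its Smith normal form has invariant factors (1,1,1,1,1,1,1,1,1,1,1,1,1,1,1,1,1).

Now H_k = ker ∂_k / im ∂_{k+1}, so:

  H_0: rank C_0 − rank ∂_1 = 9 − 8 = 1, and the invariant factors of ∂_1 are all 1, so H_0 ≅ Z.
  H_1: rank ker ∂_1 − rank ∂_2 = (27 − 8) − 17 = 2, and the invariant factors of ∂_2 are all 1, so H_1 ≅ Z^2.
  H_2: rank ker ∂_2 − rank ∂_3 = (18 − 17) − 0 = 1, and there is no ∂_3, so H_2 ≅ Z.

(K is a triangulation of the torus T^2.)

H_0 = Z,  H_1 = Z^2,  H_2 = Z.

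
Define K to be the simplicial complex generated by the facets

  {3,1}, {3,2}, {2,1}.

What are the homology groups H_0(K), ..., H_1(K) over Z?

H_0 ≅ Z,  H_1 ≅ Z.

We work with the vertex ordering 1 < 2 < 3. The simplices of K, each written with vertices in increasing order, are:

  0-simplices (3): [1], [2], [3]
  1-simplices (3): [1,2], [1,3], [2,3]

Hence C_0 ≅ Z^3, C_1 ≅ Z^3.

∂_1: C_1 → C_0 sends each edge [p,q] (with p < q) to q − p. For instance
  ∂[2,3] = [3] − [2].
The resulting 3×3 matrix has rank 2, and its Smith normal form has invariant factors (1,1).

Reading off H_k = ker ∂_k / im ∂_{k+1}:

  H_0: rank C_0 − rank ∂_1 = 3 − 2 = 1, and the invariant factors of ∂_1 are all 1, so H_0 ≅ Z.
  H_1: rank ker ∂_1 − rank ∂_2 = (3 − 2) − 0 = 1, and there is no ∂_2, so H_1 ≅ Z.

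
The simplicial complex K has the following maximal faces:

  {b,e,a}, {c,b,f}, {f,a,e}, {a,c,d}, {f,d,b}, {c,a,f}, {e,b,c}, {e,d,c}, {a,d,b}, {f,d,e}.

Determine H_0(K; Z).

H_0 = Z.

Fix the vertex order a < b < c < d < e < f and write every simplex with vertices in increasing order. Then dim K = 2 and the simplices of K are:

  0-simplices (6): a, b, c, d, e, f
  1-simplices (15): ab, ac, ad, ae, af, bc, bd, be, bf, cd, ce, cf, de, df, ef
  2-simplices (10): abd, abe, acd, acf, aef, bce, bcf, bdf, cde, def

so the chain groups are C_0 ≅ Z^6, C_1 ≅ Z^15, C_2 ≅ Z^10.

∂_1: C_1 → C_0 sends each edge [p,q] (with p < q) to q − p.
The 6×15 boundary matrix has rank 5 and Smith normal form diag(1,1,1,1,1).

The boundary map ∂_2: C_2 → C_1 maps a triangle to the signed sum of its edges. For instance
  ∂aef = ef − af + ae,
  ∂cde = de − ce + cd.
This gives a 15×10 integer matrix of rank 10; reducing to Smith normal form yields diagonal entries (1,1,1,1,1,1,1,1,1,2).

Computing H_k = (kernel of ∂_k) / (image of ∂_{k+1}):

  H_0: rank C_0 − rank ∂_1 = 6 − 5 = 1, and the invariant factors of ∂_1 are all 1, so H_0 ≅ Z.

(K is a triangulation of the real projective plane RP^2.)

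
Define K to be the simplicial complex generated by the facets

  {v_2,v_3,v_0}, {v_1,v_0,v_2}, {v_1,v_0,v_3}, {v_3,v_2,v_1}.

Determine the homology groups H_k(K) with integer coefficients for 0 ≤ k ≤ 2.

K has 4 vertices, 6 edges, 4 triangles.
rank ∂_0 = 0, rank ∂_1 = 3 ⇒ b_0 = 4 − 0 − 3 = 1; all invariant factors of ∂_1 are 1 so no torsion. So H_0 = Z.
rank ∂_1 = 3, rank ∂_2 = 3 ⇒ b_1 = 6 − 3 − 3 = 0; all invariant factors of ∂_2 are 1 so no torsion. So H_1 = 0.
rank ∂_2 = 3, rank ∂_3 = 0 ⇒ b_2 = 4 − 3 − 0 = 1. So H_2 = Z.

H_0 ≅ Z,  H_1 = 0,  H_2 ≅ Z.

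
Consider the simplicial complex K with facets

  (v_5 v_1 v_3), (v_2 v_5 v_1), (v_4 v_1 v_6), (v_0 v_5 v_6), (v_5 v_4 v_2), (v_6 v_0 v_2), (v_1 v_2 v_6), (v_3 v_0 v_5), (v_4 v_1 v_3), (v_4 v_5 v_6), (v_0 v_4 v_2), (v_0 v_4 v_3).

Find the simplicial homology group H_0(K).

H_0 = Z.

Take the total order v_0 < v_1 < v_2 < v_3 < v_4 < v_5 < v_6 on the vertex set. Then K (dimension 2) consists of the simplices:

  0-simplices (7): [v_0], [v_1], [v_2], [v_3], [v_4], [v_5], [v_6]
  1-simplices (18): (18 of them)
  2-simplices (12): (12 of them)

giving chain groups C_0 ≅ Z^7, C_1 ≅ Z^18, C_2 ≅ Z^12.

∂_1: C_1 → C_0 sends each edge [p,q] (with p < q) to q − p.
This gives a 7×18 integer matrix of rank 6; reducing to Smith normal form yields diagonal entries (1,1,1,1,1,1).

The boundary map ∂_2: C_2 → C_1 acts by ∂[p,q,r] = [q,r] − [p,r] + [p,q]. For instance
  ∂[v_0,v_2,v_4] = [v_2,v_4] − [v_0,v_4] + [v_0,v_2],
  ∂[v_1,v_2,v_5] = [v_2,v_5] − [v_1,v_5] + [v_1,v_2].
The 18×12 boundary matrix has rank 12 and Smith normal form diag(1,1,1,1,1,1,1,1,1,1,1,2).

From H_k ≅ ker(∂_k) / im(∂_{k+1}) we obtain:

  H_0: rank C_0 − rank ∂_1 = 7 − 6 = 1, and the invariant factors of ∂_1 are all 1, so H_0 ≅ Z.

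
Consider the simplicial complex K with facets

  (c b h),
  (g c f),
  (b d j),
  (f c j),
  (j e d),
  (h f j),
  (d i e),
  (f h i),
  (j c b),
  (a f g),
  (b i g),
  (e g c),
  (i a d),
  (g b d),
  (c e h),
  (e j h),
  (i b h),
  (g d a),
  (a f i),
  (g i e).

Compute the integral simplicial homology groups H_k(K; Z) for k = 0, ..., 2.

We work with the vertex ordering a < b < c < d < e < f < g < h < i < j. The simplices of K, each written with vertices in increasing order, are:

  0-simplices (10): a, b, c, d, e, f, g, h, i, j
  1-simplices (30): ad, af, ag, ai, bc, bd, bg, bh, bi, bj, ce, cf, cg, ch, cj, de, dg, di, dj, eg, eh, ei, ej, fg, fh, fi, fj, gi, hi, hj
  2-simplices (20): adg, adi, afg, afi, bch, bcj, bdg, bdj, bgi, bhi, ceg, ceh, cfg, cfj, dei, dej, egi, ehj, fhi, fhj

giving chain groups C_0 ≅ Z^10, C_1 ≅ Z^30, C_2 ≅ Z^20.

The boundary map ∂_1: C_1 → C_0 is given by ∂[p,q] = [q] − [p]. For instance
  ∂ei = i − e.
This gives a 10×30 integer matrix of rank 9; reducing to Smith normal form yields diagonal entries (1,1,1,1,1,1,1,1,1).

Boundary ∂_2: C_2 → C_1 acts by ∂[p,q,r] = [q,r] − [p,r] + [p,q]. For instance
  ∂bdg = dg − bg + bd,
  ∂dej = ej − dj + de.
The 30×20 boundary matrix has rank 20 and Smith normal form diag(1,1,1,1,1,1,1,1,1,1,1,1,1,1,1,1,1,1,1,2).

From H_k ≅ ker(∂_k) / im(∂_{k+1}) we obtain:

  H_0: rank C_0 − rank ∂_1 = 10 − 9 = 1, and the invariant factors of ∂_1 are all 1, so H_0 ≅ Z.
  H_1: rank ker ∂_1 − rank ∂_2 = (30 − 9) − 20 = 1, and ∂_2 has invariant factor 2 > 1, so H_1 ≅ Z ⊕ Z/2Z.
  H_2: rank ker ∂_2 − rank ∂_3 = (20 − 20) − 0 = 0, and there is no ∂_3, so H_2 ≅ 0.

As a check, the Euler characteristic is 10 − 30 + 20 = 0, which agrees with 1 − 1 + 0 = 0.
(K is a triangulation of the Klein bottle.)

H_0 ≅ Z,  H_1 ≅ Z ⊕ Z/2Z,  H_2 = 0.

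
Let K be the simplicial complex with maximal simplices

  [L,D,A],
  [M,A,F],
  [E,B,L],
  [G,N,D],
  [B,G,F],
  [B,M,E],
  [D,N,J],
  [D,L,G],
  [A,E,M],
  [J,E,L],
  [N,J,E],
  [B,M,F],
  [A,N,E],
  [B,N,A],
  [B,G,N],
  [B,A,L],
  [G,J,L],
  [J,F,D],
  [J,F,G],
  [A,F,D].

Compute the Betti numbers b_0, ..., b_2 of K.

Fix the vertex order A < B < D < E < F < G < J < L < M < N and write every simplex with vertices in increasing order. Then dim K = 2 and the simplices of K are:

  0-simplices (10): A, B, D, E, F, G, J, L, M, N
  1-simplices (30): AB, AD, AE, AF, AL, AM, AN, BE, BF, BG, BL, BM, BN, DF, DG, DJ, DL, DN, EJ, EL, EM, EN, FG, FJ, FM, GJ, GL, GN, JL, JN
  2-simplices (20): ABL, ABN, ADF, ADL, AEM, AEN, AFM, BEL, BEM, BFG, BFM, BGN, DFJ, DGL, DGN, DJN, EJL, EJN, FGJ, GJL

giving chain groups C_0 ≅ Z^10, C_1 ≅ Z^30, C_2 ≅ Z^20.

∂_1: C_1 → C_0 maps an edge to its endpoints' difference, ∂[p,q] = q − p. For instance
  ∂EL = L − E.
The resulting 10×30 matrix has rank 9, and its Smith normal form has invariant factors (1,1,1,1,1,1,1,1,1).

∂_2: C_2 → C_1 maps a triangle to the signed sum of its edges. For instance
  ∂EJL = JL − EL + EJ,
  ∂EJN = JN − EN + EJ.
This gives a 30×20 integer matrix of rank 20; reducing to Smith normal form yields diagonal entries (1,1,1,1,1,1,1,1,1,1,1,1,1,1,1,1,1,1,1,2).

From H_k ≅ ker(∂_k) / im(∂_{k+1}) we obtain:

  H_0: rank C_0 − rank ∂_1 = 10 − 9 = 1, and the invariant factors of ∂_1 are all 1, so H_0 ≅ Z.
  H_1: rank ker ∂_1 − rank ∂_2 = (30 − 9) − 20 = 1, and ∂_2 has invariant factor 2 > 1, so H_1 ≅ Z ⊕ Z/2.
  H_2: rank ker ∂_2 − rank ∂_3 = (20 − 20) − 0 = 0, and there is no ∂_3, so H_2 ≅ 0.

(K is a triangulation of the Klein bottle.)

Hence the Betti numbers are b_0 = 1, b_1 = 1, b_2 = 0.

b_0 = 1, b_1 = 1, b_2 = 0.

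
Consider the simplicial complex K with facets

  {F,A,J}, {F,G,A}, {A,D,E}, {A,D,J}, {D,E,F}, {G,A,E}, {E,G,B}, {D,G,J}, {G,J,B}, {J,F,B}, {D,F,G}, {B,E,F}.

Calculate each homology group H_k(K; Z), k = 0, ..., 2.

H_0 ≅ Z,  H_1 ≅ Z/2,  H_2 = 0.

We work with the vertex ordering A < B < D < E < F < G < J. The simplices of K, each written with vertices in increasing order, are:

  0-simplices (7): A, B, D, E, F, G, J
  1-simplices (18): AD, AE, AF, AG, AJ, BE, BF, BG, BJ, DE, DF, DG, DJ, EF, EG, FG, FJ, GJ
  2-simplices (12): ADE, ADJ, AEG, AFG, AFJ, BEF, BEG, BFJ, BGJ, DEF, DFG, DGJ

so the chain groups are C_0 ≅ Z^7, C_1 ≅ Z^18, C_2 ≅ Z^12.

Boundary ∂_1: C_1 → C_0 is given by ∂[p,q] = [q] − [p].
As a 7×18 matrix over Z this has rank 6, with invariant factors (1,1,1,1,1,1).

Boundary ∂_2: C_2 → C_1 sends each 2-simplex [p,q,r] to [q,r] − [p,r] + [p,q]. For instance
  ∂AFJ = FJ − AJ + AF,
  ∂AEG = EG − AG + AE.
As a 18×12 matrix over Z this has rank 12, with invariant factors (1,1,1,1,1,1,1,1,1,1,1,2).

Reading off H_k = ker ∂_k / im ∂_{k+1}:

  H_0: rank C_0 − rank ∂_1 = 7 − 6 = 1, and the invariant factors of ∂_1 are all 1, so H_0 ≅ Z.
  H_1: rank ker ∂_1 − rank ∂_2 = (18 − 6) − 12 = 0, and ∂_2 has invariant factor 2 > 1, so H_1 ≅ Z/2.
  H_2: rank ker ∂_2 − rank ∂_3 = (12 − 12) − 0 = 0, and there is no ∂_3, so H_2 ≅ 0.

As a check, the Euler characteristic is 7 − 18 + 12 = 1, which agrees with 1 − 0 + 0 = 1.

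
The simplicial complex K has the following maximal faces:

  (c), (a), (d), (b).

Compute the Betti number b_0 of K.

b_0 = 4.

Order the vertices as a < b < c < d. Listing each simplex with vertices in this order, K has dimension 0 with simplices:

  0-simplices (4): a, b, c, d

giving chain groups C_0 ≅ Z^4.

Computing H_k = (kernel of ∂_k) / (image of ∂_{k+1}):

  H_0: rank C_0 − rank ∂_1 = 4 − 0 = 4, and there is no ∂_1, so H_0 = Z^4.

Hence the Betti numbers are b_0 = 4.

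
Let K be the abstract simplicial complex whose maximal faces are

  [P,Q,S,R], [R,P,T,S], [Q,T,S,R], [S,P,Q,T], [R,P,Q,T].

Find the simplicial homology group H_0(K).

H_0 ≅ Z.

Order the vertices as P < Q < R < S < T. Listing each simplex with vertices in this order, K has dimension 3 with simplices:

  0-simplices (5): P, Q, R, S, T
  1-simplices (10): PQ, PR, PS, PT, QR, QS, QT, RS, RT, ST
  2-simplices (10): PQR, PQS, PQT, PRS, PRT, PST, QRS, QRT, QST, RST
  3-simplices (5): PQRS, PQRT, PQST, PRST, QRST

so the chain groups are C_0 ≅ Z^5, C_1 ≅ Z^10, C_2 ≅ Z^10, C_3 ≅ Z^5.

∂_1: C_1 → C_0 sends each edge [p,q] (with p < q) to q − p. For instance
  ∂QT = T − Q.
The resulting 5×10 matrix has rank 4, and its Smith normal form has invariant factors (1,1,1,1).

Boundary ∂_2: C_2 → C_1 acts by ∂[p,q,r] = [q,r] − [p,r] + [p,q]. For instance
  ∂QRS = RS − QS + QR,
  ∂QRT = RT − QT + QR.
As a 10×10 matrix over Z this has rank 6, with invariant factors (1,1,1,1,1,1).

Boundary ∂_3: C_3 → C_2 sends each 3-simplex σ to the alternating sum Σ_i (−1)^i (σ with its i-th vertex removed). For instance
  ∂PRST = RST − PST + PRT − PRS,
  ∂PQST = QST − PST + PQT − PQS.
As a 10×5 matrix over Z this has rank 4, with invariant factors (1,1,1,1).

From H_k ≅ ker(∂_k) / im(∂_{k+1}) we obtain:

  H_0: rank C_0 − rank ∂_1 = 5 − 4 = 1, and the invariant factors of ∂_1 are all 1, so H_0 = Z.

(K is a triangulation of the 3-sphere S^3.)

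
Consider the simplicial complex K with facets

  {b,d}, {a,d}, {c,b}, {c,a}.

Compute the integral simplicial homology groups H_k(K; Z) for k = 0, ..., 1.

H_0 = Z,  H_1 = Z.

We work with the vertex ordering a < b < c < d. The simplices of K, each written with vertices in increasing order, are:

  0-simplices (4): a, b, c, d
  1-simplices (4): ac, ad, bc, bd

giving chain groups C_0 ≅ Z^4, C_1 ≅ Z^4.

∂_1: C_1 → C_0 is given by ∂[p,q] = [q] − [p]. For instance
  ∂bc = c − b.
The 4×4 boundary matrix has rank 3 and Smith normal form diag(1,1,1).

From H_k ≅ ker(∂_k) / im(∂_{k+1}) we obtain:

  H_0: rank C_0 − rank ∂_1 = 4 − 3 = 1, and the invariant factors of ∂_1 are all 1, so H_0 ≅ Z.
  H_1: rank ker ∂_1 − rank ∂_2 = (4 − 3) − 0 = 1, and there is no ∂_2, so H_1 ≅ Z.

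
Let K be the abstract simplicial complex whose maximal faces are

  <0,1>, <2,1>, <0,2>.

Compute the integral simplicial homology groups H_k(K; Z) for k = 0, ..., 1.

H_0 = Z,  H_1 = Z.

Fix the vertex order 0 < 1 < 2 and write every simplex with vertices in increasing order. Then dim K = 1 and the simplices of K are:

  0-simplices (3): [0], [1], [2]
  1-simplices (3): [0,1], [0,2], [1,2]

giving chain groups C_0 ≅ Z^3, C_1 ≅ Z^3.

∂_1: C_1 → C_0 sends each edge [p,q] (with p < q) to q − p.
The 3×3 boundary matrix has rank 2 and Smith normal form diag(1,1).

Reading off H_k = ker ∂_k / im ∂_{k+1}:

  H_0: rank C_0 − rank ∂_1 = 3 − 2 = 1, and the invariant factors of ∂_1 are all 1, so H_0 = Z.
  H_1: rank ker ∂_1 − rank ∂_2 = (3 − 2) − 0 = 1, and there is no ∂_2, so H_1 = Z.

(K is a triangulation of the circle S^1.)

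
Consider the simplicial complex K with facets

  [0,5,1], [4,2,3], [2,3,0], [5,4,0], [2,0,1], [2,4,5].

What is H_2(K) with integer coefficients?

Take the total order 0 < 1 < 2 < 3 < 4 < 5 on the vertex set. Then K (dimension 2) consists of the simplices:

  0-simplices (6): [0], [1], [2], [3], [4], [5]
  1-simplices (12): [0,1], [0,2], [0,3], [0,4], [0,5], [1,2], [1,5], [2,3], [2,4], [2,5], [3,4], [4,5]
  2-simplices (6): [0,1,2], [0,1,5], [0,2,3], [0,4,5], [2,3,4], [2,4,5]

so the chain groups are C_0 ≅ Z^6, C_1 ≅ Z^12, C_2 ≅ Z^6.

∂_1: C_1 → C_0 sends each edge [p,q] (with p < q) to q − p.
This gives a 6×12 integer matrix of rank 5; reducing to Smith normal form yields diagonal entries (1,1,1,1,1).

Boundary ∂_2: C_2 → C_1 maps a triangle to the signed sum of its edges. For instance
  ∂[2,4,5] = [4,5] − [2,5] + [2,4],
  ∂[0,1,2] = [1,2] − [0,2] + [0,1].
This gives a 12×6 integer matrix of rank 6; reducing to Smith normal form yields diagonal entries (1,1,1,1,1,1).

Computing H_k = (kernel of ∂_k) / (image of ∂_{k+1}):

  H_2: rank ker ∂_2 − rank ∂_3 = (6 − 6) − 0 = 0, and there is no ∂_3, so H_2 ≅ 0.

(K is a triangulation of the cylinder S^1 x I.)

H_2 ≅ 0.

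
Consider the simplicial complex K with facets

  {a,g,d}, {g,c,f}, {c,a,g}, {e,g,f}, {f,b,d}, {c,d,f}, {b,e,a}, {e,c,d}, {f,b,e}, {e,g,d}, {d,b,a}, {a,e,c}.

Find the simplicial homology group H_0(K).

We work with the vertex ordering a < b < c < d < e < f < g. The simplices of K, each written with vertices in increasing order, are:

  0-simplices (7): a, b, c, d, e, f, g
  1-simplices (18): ab, ac, ad, ae, ag, bd, be, bf, cd, ce, cf, cg, de, df, dg, ef, eg, fg
  2-simplices (12): abd, abe, ace, acg, adg, bdf, bef, cde, cdf, cfg, deg, efg

so the chain groups are C_0 ≅ Z^7, C_1 ≅ Z^18, C_2 ≅ Z^12.

The boundary map ∂_1: C_1 → C_0 sends each edge [p,q] (with p < q) to q − p.
As a 7×18 matrix over Z this has rank 6, with invariant factors (1,1,1,1,1,1).

∂_2: C_2 → C_1 sends each 2-simplex [p,q,r] to [q,r] − [p,r] + [p,q]. For instance
  ∂abe = be − ae + ab,
  ∂bdf = df − bf + bd.
The 18×12 boundary matrix has rank 12 and Smith normal form diag(1,1,1,1,1,1,1,1,1,1,1,2).

Reading off H_k = ker ∂_k / im ∂_{k+1}:

  H_0: rank C_0 − rank ∂_1 = 7 − 6 = 1, and the invariant factors of ∂_1 are all 1, so H_0 = Z.

H_0 = Z.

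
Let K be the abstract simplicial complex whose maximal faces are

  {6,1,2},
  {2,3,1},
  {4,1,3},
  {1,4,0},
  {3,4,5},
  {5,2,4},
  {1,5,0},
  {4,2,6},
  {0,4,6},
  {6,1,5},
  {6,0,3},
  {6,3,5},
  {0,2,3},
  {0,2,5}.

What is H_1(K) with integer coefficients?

H_1 = Z^2.

K has 7 vertices, 21 edges, 14 triangles.
rank ∂_1 = 6, rank ∂_2 = 13 ⇒ b_1 = 21 − 6 − 13 = 2; all invariant factors of ∂_2 are 1 so no torsion. So H_1 = Z^2.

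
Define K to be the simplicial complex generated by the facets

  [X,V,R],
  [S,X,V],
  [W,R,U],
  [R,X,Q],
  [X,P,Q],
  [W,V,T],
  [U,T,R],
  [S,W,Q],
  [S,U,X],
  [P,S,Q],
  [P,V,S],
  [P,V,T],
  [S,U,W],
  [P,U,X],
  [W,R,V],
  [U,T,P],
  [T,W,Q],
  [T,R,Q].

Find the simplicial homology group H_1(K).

Order the vertices as P < Q < R < S < T < U < V < W < X. Listing each simplex with vertices in this order, K has dimension 2 with simplices:

  0-simplices (9): P, Q, R, S, T, U, V, W, X
  1-simplices (27): PQ, PS, PT, PU, PV, PX, QR, QS, QT, QW, QX, RT, RU, RV, RW, RX, SU, SV, SW, SX, TU, TV, TW, UW, UX, VW, VX
  2-simplices (18): PQS, PQX, PSV, PTU, PTV, PUX, QRT, QRX, QSW, QTW, RTU, RUW, RVW, RVX, SUW, SUX, SVX, TVW

Hence C_0 ≅ Z^9, C_1 ≅ Z^27, C_2 ≅ Z^18.

The boundary map ∂_1: C_1 → C_0 sends each edge [p,q] (with p < q) to q − p. For instance
  ∂SX = X − S.
The 9×27 boundary matrix has rank 8 and Smith normal form diag(1,1,1,1,1,1,1,1).

∂_2: C_2 → C_1 sends each 2-simplex [p,q,r] to [q,r] − [p,r] + [p,q]. For instance
  ∂QSW = SW − QW + QS,
  ∂PTV = TV − PV + PT.
This gives a 27×18 integer matrix of rank 18; reducing to Smith normal form yields diagonal entries (1,1,1,1,1,1,1,1,1,1,1,1,1,1,1,1,1,2).

Now H_k = ker ∂_k / im ∂_{k+1}, so:

  H_1: rank ker ∂_1 − rank ∂_2 = (27 − 8) − 18 = 1, and ∂_2 has invariant factor 2 > 1, so H_1 = Z ⊕ Z/2Z.

H_1 ≅ Z ⊕ Z/2Z.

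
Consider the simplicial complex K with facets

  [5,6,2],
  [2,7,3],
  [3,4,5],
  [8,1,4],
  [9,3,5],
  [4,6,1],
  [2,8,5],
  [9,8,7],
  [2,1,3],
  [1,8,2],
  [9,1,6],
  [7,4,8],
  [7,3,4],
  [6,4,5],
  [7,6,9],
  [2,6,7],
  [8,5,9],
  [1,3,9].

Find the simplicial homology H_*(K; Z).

H_0 = Z,  H_1 = Z^2,  H_2 = Z.

Fix the vertex order 1 < 2 < 3 < 4 < 5 < 6 < 7 < 8 < 9 and write every simplex with vertices in increasing order. Then dim K = 2 and the simplices of K are:

  0-simplices (9): [1], [2], [3], [4], [5], [6], [7], [8], [9]
  1-simplices (27): (27 of them)
  2-simplices (18): [1,2,3], [1,2,8], [1,3,9], [1,4,6], [1,4,8], [1,6,9], [2,3,7], [2,5,6], [2,5,8], [2,6,7], [3,4,5], [3,4,7], [3,5,9], [4,5,6], [4,7,8], [5,8,9], [6,7,9], [7,8,9]

giving chain groups C_0 ≅ Z^9, C_1 ≅ Z^27, C_2 ≅ Z^18.

The boundary map ∂_1: C_1 → C_0 is given by ∂[p,q] = [q] − [p].
As a 9×27 matrix over Z this has rank 8, with invariant factors (1,1,1,1,1,1,1,1).

Boundary ∂_2: C_2 → C_1 sends each 2-simplex [p,q,r] to [q,r] − [p,r] + [p,q]. For instance
  ∂[2,3,7] = [3,7] − [2,7] + [2,3],
  ∂[3,5,9] = [5,9] − [3,9] + [3,5].
The 27×18 boundary matrix has rank 17 and Smith normal form diag(1,1,1,1,1,1,1,1,1,1,1,1,1,1,1,1,1).

Now H_k = ker ∂_k / im ∂_{k+1}, so:

  H_0: rank C_0 − rank ∂_1 = 9 − 8 = 1, and the invariant factors of ∂_1 are all 1, so H_0 = Z.
  H_1: rank ker ∂_1 − rank ∂_2 = (27 − 8) − 17 = 2, and the invariant factors of ∂_2 are all 1, so H_1 = Z^2.
  H_2: rank ker ∂_2 − rank ∂_3 = (18 − 17) − 0 = 1, and there is no ∂_3, so H_2 = Z.

As a check, the Euler characteristic is 9 − 27 + 18 = 0, which agrees with 1 − 2 + 1 = 0.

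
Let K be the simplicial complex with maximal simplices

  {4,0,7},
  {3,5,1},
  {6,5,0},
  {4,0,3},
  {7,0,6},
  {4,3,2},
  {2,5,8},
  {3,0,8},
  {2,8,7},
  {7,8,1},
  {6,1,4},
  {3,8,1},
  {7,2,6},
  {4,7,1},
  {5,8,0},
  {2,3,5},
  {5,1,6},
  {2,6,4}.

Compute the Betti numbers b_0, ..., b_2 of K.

Fix the vertex order 0 < 1 < 2 < 3 < 4 < 5 < 6 < 7 < 8 and write every simplex with vertices in increasing order. Then dim K = 2 and the simplices of K are:

  0-simplices (9): [0], [1], [2], [3], [4], [5], [6], [7], [8]
  1-simplices (27): (27 of them)
  2-simplices (18): [0,3,4], [0,3,8], [0,4,7], [0,5,6], [0,5,8], [0,6,7], [1,3,5], [1,3,8], [1,4,6], [1,4,7], [1,5,6], [1,7,8], [2,3,4], [2,3,5], [2,4,6], [2,5,8], [2,6,7], [2,7,8]

giving chain groups C_0 ≅ Z^9, C_1 ≅ Z^27, C_2 ≅ Z^18.

Boundary ∂_1: C_1 → C_0 is given by ∂[p,q] = [q] − [p]. For instance
  ∂[2,3] = [3] − [2].
The resulting 9×27 matrix has rank 8, and its Smith normal form has invariant factors (1,1,1,1,1,1,1,1).

The boundary map ∂_2: C_2 → C_1 maps a triangle to the signed sum of its edges. For instance
  ∂[0,3,8] = [3,8] − [0,8] + [0,3],
  ∂[2,6,7] = [6,7] − [2,7] + [2,6].
The 27×18 boundary matrix has rank 18 and Smith normal form diag(1,1,1,1,1,1,1,1,1,1,1,1,1,1,1,1,1,2).

Reading off H_k = ker ∂_k / im ∂_{k+1}:

  H_0: rank C_0 − rank ∂_1 = 9 − 8 = 1, and the invariant factors of ∂_1 are all 1, so H_0 = Z.
  H_1: rank ker ∂_1 − rank ∂_2 = (27 − 8) − 18 = 1, and ∂_2 has invariant factor 2 > 1, so H_1 = Z ⊕ Z/2.
  H_2: rank ker ∂_2 − rank ∂_3 = (18 − 18) − 0 = 0, and there is no ∂_3, so H_2 = 0.

As a check, the Euler characteristic is 9 − 27 + 18 = 0, which agrees with 1 − 1 + 0 = 0.

Hence the Betti numbers are b_0 = 1, b_1 = 1, b_2 = 0.

b_0 = 1, b_1 = 1, b_2 = 0.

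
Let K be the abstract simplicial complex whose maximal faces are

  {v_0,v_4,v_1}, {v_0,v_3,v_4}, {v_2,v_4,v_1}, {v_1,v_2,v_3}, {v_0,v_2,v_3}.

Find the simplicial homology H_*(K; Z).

Fix the vertex order v_0 < v_1 < v_2 < v_3 < v_4 and write every simplex with vertices in increasing order. Then dim K = 2 and the simplices of K are:

  0-simplices (5): [v_0], [v_1], [v_2], [v_3], [v_4]
  1-simplices (10): [v_0,v_1], [v_0,v_2], [v_0,v_3], [v_0,v_4], [v_1,v_2], [v_1,v_3], [v_1,v_4], [v_2,v_3], [v_2,v_4], [v_3,v_4]
  2-simplices (5): [v_0,v_1,v_4], [v_0,v_2,v_3], [v_0,v_3,v_4], [v_1,v_2,v_3], [v_1,v_2,v_4]

so the chain groups are C_0 ≅ Z^5, C_1 ≅ Z^10, C_2 ≅ Z^5.

The boundary map ∂_1: C_1 → C_0 sends each edge [p,q] (with p < q) to q − p. For instance
  ∂[v_0,v_3] = [v_3] − [v_0].
This gives a 5×10 integer matrix of rank 4; reducing to Smith normal form yields diagonal entries (1,1,1,1).

The boundary map ∂_2: C_2 → C_1 sends each 2-simplex [p,q,r] to [q,r] − [p,r] + [p,q]. For instance
  ∂[v_1,v_2,v_4] = [v_2,v_4] − [v_1,v_4] + [v_1,v_2],
  ∂[v_0,v_1,v_4] = [v_1,v_4] − [v_0,v_4] + [v_0,v_1].
The 10×5 boundary matrix has rank 5 and Smith normal form diag(1,1,1,1,1).

Now H_k = ker ∂_k / im ∂_{k+1}, so:

  H_0: rank C_0 − rank ∂_1 = 5 − 4 = 1, and the invariant factors of ∂_1 are all 1, so H_0 ≅ Z.
  H_1: rank ker ∂_1 − rank ∂_2 = (10 − 4) − 5 = 1, and the invariant factors of ∂_2 are all 1, so H_1 ≅ Z.
  H_2: rank ker ∂_2 − rank ∂_3 = (5 − 5) − 0 = 0, and there is no ∂_3, so H_2 ≅ 0.

As a check, the Euler characteristic is 5 − 10 + 5 = 0, which agrees with 1 − 1 + 0 = 0.
(K is a triangulation of the Möbius band.)

H_0 = Z,  H_1 = Z,  H_2 = 0.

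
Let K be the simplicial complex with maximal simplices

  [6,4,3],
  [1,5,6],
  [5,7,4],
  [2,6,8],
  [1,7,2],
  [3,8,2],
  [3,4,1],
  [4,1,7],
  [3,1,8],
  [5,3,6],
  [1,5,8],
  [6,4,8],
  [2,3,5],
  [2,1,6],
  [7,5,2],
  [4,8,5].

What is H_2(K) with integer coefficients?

We work with the vertex ordering 1 < 2 < 3 < 4 < 5 < 6 < 7 < 8. The simplices of K, each written with vertices in increasing order, are:

  0-simplices (8): [1], [2], [3], [4], [5], [6], [7], [8]
  1-simplices (24): (24 of them)
  2-simplices (16): [1,2,6], [1,2,7], [1,3,4], [1,3,8], [1,4,7], [1,5,6], [1,5,8], [2,3,5], [2,3,8], [2,5,7], [2,6,8], [3,4,6], [3,5,6], [4,5,7], [4,5,8], [4,6,8]

Hence C_0 ≅ Z^8, C_1 ≅ Z^24, C_2 ≅ Z^16.

∂_1: C_1 → C_0 maps an edge to its endpoints' difference, ∂[p,q] = q − p.
The 8×24 boundary matrix has rank 7 and Smith normal form diag(1,1,1,1,1,1,1).

Boundary ∂_2: C_2 → C_1 acts by ∂[p,q,r] = [q,r] − [p,r] + [p,q]. For instance
  ∂[1,2,6] = [2,6] − [1,6] + [1,2],
  ∂[1,4,7] = [4,7] − [1,7] + [1,4].
The resulting 24×16 matrix has rank 15, and its Smith normal form has invariant factors (1,1,1,1,1,1,1,1,1,1,1,1,1,1,1).

Now H_k = ker ∂_k / im ∂_{k+1}, so:

  H_2: rank ker ∂_2 − rank ∂_3 = (16 − 15) − 0 = 1, and there is no ∂_3, so H_2 = Z.

(K is a triangulation of the torus T^2.)

H_2 ≅ Z.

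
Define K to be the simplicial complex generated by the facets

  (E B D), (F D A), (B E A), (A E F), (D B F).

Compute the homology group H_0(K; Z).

H_0 = Z.

We work with the vertex ordering A < B < D < E < F. The simplices of K, each written with vertices in increasing order, are:

  0-simplices (5): A, B, D, E, F
  1-simplices (10): AB, AD, AE, AF, BD, BE, BF, DE, DF, EF
  2-simplices (5): ABE, ADF, AEF, BDE, BDF

giving chain groups C_0 ≅ Z^5, C_1 ≅ Z^10, C_2 ≅ Z^5.

∂_1: C_1 → C_0 maps an edge to its endpoints' difference, ∂[p,q] = q − p. For instance
  ∂BF = F − B.
The resulting 5×10 matrix has rank 4, and its Smith normal form has invariant factors (1,1,1,1).

Boundary ∂_2: C_2 → C_1 sends each 2-simplex [p,q,r] to [q,r] − [p,r] + [p,q]. For instance
  ∂AEF = EF − AF + AE,
  ∂ABE = BE − AE + AB.
The resulting 10×5 matrix has rank 5, and its Smith normal form has invariant factors (1,1,1,1,1).

From H_k ≅ ker(∂_k) / im(∂_{k+1}) we obtain:

  H_0: rank C_0 − rank ∂_1 = 5 − 4 = 1, and the invariant factors of ∂_1 are all 1, so H_0 ≅ Z.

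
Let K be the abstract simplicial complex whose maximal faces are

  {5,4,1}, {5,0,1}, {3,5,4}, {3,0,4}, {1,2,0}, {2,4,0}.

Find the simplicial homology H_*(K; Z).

Take the total order 0 < 1 < 2 < 3 < 4 < 5 on the vertex set. Then K (dimension 2) consists of the simplices:

  0-simplices (6): [0], [1], [2], [3], [4], [5]
  1-simplices (12): [0,1], [0,2], [0,3], [0,4], [0,5], [1,2], [1,4], [1,5], [2,4], [3,4], [3,5], [4,5]
  2-simplices (6): [0,1,2], [0,1,5], [0,2,4], [0,3,4], [1,4,5], [3,4,5]

so the chain groups are C_0 ≅ Z^6, C_1 ≅ Z^12, C_2 ≅ Z^6.

The boundary map ∂_1: C_1 → C_0 maps an edge to its endpoints' difference, ∂[p,q] = q − p. For instance
  ∂[0,4] = [4] − [0].
The 6×12 boundary matrix has rank 5 and Smith normal form diag(1,1,1,1,1).

∂_2: C_2 → C_1 maps a triangle to the signed sum of its edges. For instance
  ∂[0,3,4] = [3,4] − [0,4] + [0,3],
  ∂[3,4,5] = [4,5] − [3,5] + [3,4].
This gives a 12×6 integer matrix of rank 6; reducing to Smith normal form yields diagonal entries (1,1,1,1,1,1).

Computing H_k = (kernel of ∂_k) / (image of ∂_{k+1}):

  H_0: rank C_0 − rank ∂_1 = 6 − 5 = 1, and the invariant factors of ∂_1 are all 1, so H_0 ≅ Z.
  H_1: rank ker ∂_1 − rank ∂_2 = (12 − 5) − 6 = 1, and the invariant factors of ∂_2 are all 1, so H_1 ≅ Z.
  H_2: rank ker ∂_2 − rank ∂_3 = (6 − 6) − 0 = 0, and there is no ∂_3, so H_2 ≅ 0.

H_0 ≅ Z,  H_1 ≅ Z,  H_2 = 0.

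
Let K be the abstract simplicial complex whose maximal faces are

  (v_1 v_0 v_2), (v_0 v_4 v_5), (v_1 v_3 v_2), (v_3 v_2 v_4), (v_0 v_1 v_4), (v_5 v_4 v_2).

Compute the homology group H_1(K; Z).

H_1 ≅ Z.

We work with the vertex ordering v_0 < v_1 < v_2 < v_3 < v_4 < v_5. The simplices of K, each written with vertices in increasing order, are:

  0-simplices (6): [v_0], [v_1], [v_2], [v_3], [v_4], [v_5]
  1-simplices (12): [v_0,v_1], [v_0,v_2], [v_0,v_4], [v_0,v_5], [v_1,v_2], [v_1,v_3], [v_1,v_4], [v_2,v_3], [v_2,v_4], [v_2,v_5], [v_3,v_4], [v_4,v_5]
  2-simplices (6): [v_0,v_1,v_2], [v_0,v_1,v_4], [v_0,v_4,v_5], [v_1,v_2,v_3], [v_2,v_3,v_4], [v_2,v_4,v_5]

Hence C_0 ≅ Z^6, C_1 ≅ Z^12, C_2 ≅ Z^6.

The boundary map ∂_1: C_1 → C_0 maps an edge to its endpoints' difference, ∂[p,q] = q − p.
The 6×12 boundary matrix has rank 5 and Smith normal form diag(1,1,1,1,1).

∂_2: C_2 → C_1 sends each 2-simplex [p,q,r] to [q,r] − [p,r] + [p,q]. For instance
  ∂[v_2,v_4,v_5] = [v_4,v_5] − [v_2,v_5] + [v_2,v_4],
  ∂[v_0,v_4,v_5] = [v_4,v_5] − [v_0,v_5] + [v_0,v_4].
This gives a 12×6 integer matrix of rank 6; reducing to Smith normal form yields diagonal entries (1,1,1,1,1,1).

Reading off H_k = ker ∂_k / im ∂_{k+1}:

  H_1: rank ker ∂_1 − rank ∂_2 = (12 − 5) − 6 = 1, and the invariant factors of ∂_2 are all 1, so H_1 = Z.

(K is a triangulation of the cylinder S^1 x I.)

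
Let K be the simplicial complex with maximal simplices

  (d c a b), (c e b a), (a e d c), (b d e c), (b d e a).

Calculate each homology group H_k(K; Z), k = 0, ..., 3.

Fix the vertex order a < b < c < d < e and write every simplex with vertices in increasing order. Then dim K = 3 and the simplices of K are:

  0-simplices (5): a, b, c, d, e
  1-simplices (10): ab, ac, ad, ae, bc, bd, be, cd, ce, de
  2-simplices (10): abc, abd, abe, acd, ace, ade, bcd, bce, bde, cde
  3-simplices (5): abcd, abce, abde, acde, bcde

Hence C_0 ≅ Z^5, C_1 ≅ Z^10, C_2 ≅ Z^10, C_3 ≅ Z^5.

Boundary ∂_1: C_1 → C_0 is given by ∂[p,q] = [q] − [p].
As a 5×10 matrix over Z this has rank 4, with invariant factors (1,1,1,1).

The boundary map ∂_2: C_2 → C_1 acts by ∂[p,q,r] = [q,r] − [p,r] + [p,q]. For instance
  ∂cde = de − ce + cd,
  ∂bcd = cd − bd + bc.
As a 10×10 matrix over Z this has rank 6, with invariant factors (1,1,1,1,1,1).

∂_3: C_3 → C_2 sends each 3-simplex σ to the alternating sum Σ_i (−1)^i (σ with its i-th vertex removed). For instance
  ∂abcd = bcd − acd + abd − abc,
  ∂bcde = cde − bde + bce − bcd.
The 10×5 boundary matrix has rank 4 and Smith normal form diag(1,1,1,1).

Now H_k = ker ∂_k / im ∂_{k+1}, so:

  H_0: rank C_0 − rank ∂_1 = 5 − 4 = 1, and the invariant factors of ∂_1 are all 1, so H_0 ≅ Z.
  H_1: rank ker ∂_1 − rank ∂_2 = (10 − 4) − 6 = 0, and the invariant factors of ∂_2 are all 1, so H_1 ≅ 0.
  H_2: rank ker ∂_2 − rank ∂_3 = (10 − 6) − 4 = 0, and the invariant factors of ∂_3 are all 1, so H_2 ≅ 0.
  H_3: rank ker ∂_3 − rank ∂_4 = (5 − 4) − 0 = 1, and there is no ∂_4, so H_3 ≅ Z.

H_0 ≅ Z,  H_1 = 0,  H_2 = 0,  H_3 ≅ Z.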